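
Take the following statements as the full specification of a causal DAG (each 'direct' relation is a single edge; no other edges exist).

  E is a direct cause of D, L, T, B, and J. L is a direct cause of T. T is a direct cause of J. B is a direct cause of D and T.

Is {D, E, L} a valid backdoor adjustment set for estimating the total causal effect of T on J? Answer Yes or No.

Yes

Backdoor paths from T to J (paths whose first edge points into T):
  P1: T <- E -> J
  P2: T <- B <- E -> J
  P3: T <- B -> D <- E -> J
  P4: T <- L <- E -> J
Condition 1 (no descendant of T in the set): holds — descendants of T are {J}; none are in {D, E, L}.
Condition 2 (every backdoor path blocked by {D, E, L}):
  P1: blocked at fork node E ∈ conditioning set.
  P2: blocked at fork node E ∈ conditioning set.
  P3: blocked at fork node E ∈ conditioning set.
  P4: blocked at chain node L ∈ conditioning set.
{D, E, L} satisfies the backdoor criterion.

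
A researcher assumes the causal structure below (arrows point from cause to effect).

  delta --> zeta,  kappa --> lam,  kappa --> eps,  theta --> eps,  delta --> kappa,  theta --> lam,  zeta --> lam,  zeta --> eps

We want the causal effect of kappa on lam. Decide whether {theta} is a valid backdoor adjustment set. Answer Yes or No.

No

Backdoor paths from kappa to lam (paths whose first edge points into kappa):
  P1: kappa <- delta -> zeta -> eps <- theta -> lam
  P2: kappa <- delta -> zeta -> lam
Condition 1 (no descendant of kappa in the set): holds — descendants of kappa are {eps, lam}; none are in {theta}.
Condition 2 (every backdoor path blocked by {theta}):
  P1: blocked at collider eps (neither it nor any descendant is in the conditioning set).
  P2: open — no interior node is in the conditioning set.
{theta} does not satisfy the backdoor criterion.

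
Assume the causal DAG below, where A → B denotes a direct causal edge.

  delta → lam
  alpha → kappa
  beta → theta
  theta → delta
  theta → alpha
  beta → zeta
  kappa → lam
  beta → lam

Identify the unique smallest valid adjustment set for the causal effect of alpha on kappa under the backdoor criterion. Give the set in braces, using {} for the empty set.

Variables eligible for adjustment (non-descendants of alpha, excluding alpha and kappa): {beta, delta, theta, zeta}.
Backdoor paths from alpha to kappa:
  P1: alpha <- theta <- beta -> lam <- kappa
  P2: alpha <- theta -> delta -> lam <- kappa
Each backdoor path contains an unconditioned collider, so every path is already blocked with the empty conditioning set:
  P1: blocked at collider lam (neither it nor any descendant is in the conditioning set).
  P2: blocked at collider lam (neither it nor any descendant is in the conditioning set).
The empty set is therefore the unique smallest valid set.

{}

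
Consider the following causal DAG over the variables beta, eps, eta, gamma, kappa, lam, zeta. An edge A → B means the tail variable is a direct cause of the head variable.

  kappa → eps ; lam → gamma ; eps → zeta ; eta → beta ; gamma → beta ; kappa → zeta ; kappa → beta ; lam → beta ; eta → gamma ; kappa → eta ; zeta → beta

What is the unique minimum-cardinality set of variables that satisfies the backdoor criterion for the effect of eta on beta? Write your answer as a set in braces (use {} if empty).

Variables eligible for adjustment (non-descendants of eta, excluding eta and beta): {eps, kappa, lam, zeta}.
Backdoor paths from eta to beta:
  P1: eta <- kappa -> eps -> zeta -> beta
  P2: eta <- kappa -> zeta -> beta
  P3: eta <- kappa -> beta
The empty set is not sufficient: P1 (eta <- kappa -> eps -> zeta -> beta) has no collider blocking it and no conditioned non-collider, so it is open.
Try {kappa}:
  P1: blocked at fork node kappa ∈ conditioning set.
  P2: blocked at fork node kappa ∈ conditioning set.
  P3: blocked at fork node kappa ∈ conditioning set.
{kappa} contains no descendant of eta and blocks every backdoor path.
No other singleton works — e.g. {lam} leaves P1 open — so {kappa} is the unique smallest valid adjustment set.

{kappa}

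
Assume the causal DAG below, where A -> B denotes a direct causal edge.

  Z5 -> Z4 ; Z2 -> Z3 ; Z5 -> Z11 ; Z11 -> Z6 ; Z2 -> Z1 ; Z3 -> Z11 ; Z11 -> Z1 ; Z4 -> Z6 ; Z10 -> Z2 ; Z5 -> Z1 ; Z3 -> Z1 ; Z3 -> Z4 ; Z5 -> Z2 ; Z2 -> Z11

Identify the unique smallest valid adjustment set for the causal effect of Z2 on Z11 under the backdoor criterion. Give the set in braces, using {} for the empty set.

{Z5}

Variables eligible for adjustment (non-descendants of Z2, excluding Z2 and Z11): {Z10, Z5}.
Backdoor paths from Z2 to Z11:
  P1: Z2 <- Z5 -> Z4 <- Z3 -> Z11
  P2: Z2 <- Z5 -> Z4 <- Z3 -> Z1 <- Z11
  P3: Z2 <- Z5 -> Z4 -> Z6 <- Z11
  P4: Z2 <- Z5 -> Z11
  P5: Z2 <- Z5 -> Z1 <- Z3 -> Z4 -> Z6 <- Z11
  P6: Z2 <- Z5 -> Z1 <- Z3 -> Z11
  P7: Z2 <- Z5 -> Z1 <- Z11
The empty set is not sufficient: P4 (Z2 <- Z5 -> Z11) has no collider blocking it and no conditioned non-collider, so it is open.
Try {Z5}:
  P1: blocked at fork node Z5 ∈ conditioning set.
  P2: blocked at fork node Z5 ∈ conditioning set.
  P3: blocked at fork node Z5 ∈ conditioning set.
  P4: blocked at fork node Z5 ∈ conditioning set.
  P5: blocked at fork node Z5 ∈ conditioning set.
  P6: blocked at fork node Z5 ∈ conditioning set.
  P7: blocked at fork node Z5 ∈ conditioning set.
{Z5} contains no descendant of Z2 and blocks every backdoor path.
No other singleton works — e.g. {Z10} leaves P4 open — so {Z5} is the unique smallest valid adjustment set.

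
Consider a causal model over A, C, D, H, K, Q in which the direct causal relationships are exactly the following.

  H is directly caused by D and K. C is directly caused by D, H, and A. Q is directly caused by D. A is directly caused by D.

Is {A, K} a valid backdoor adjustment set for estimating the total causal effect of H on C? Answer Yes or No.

No

Backdoor paths from H to C (paths whose first edge points into H):
  P1: H <- D -> A -> C
  P2: H <- D -> C
Condition 1 (no descendant of H in the set): holds — descendants of H are {C}; none are in {A, K}.
Condition 2 (every backdoor path blocked by {A, K}):
  P1: blocked at chain node A ∈ conditioning set.
  P2: open — no interior node is in the conditioning set.
{A, K} does not satisfy the backdoor criterion.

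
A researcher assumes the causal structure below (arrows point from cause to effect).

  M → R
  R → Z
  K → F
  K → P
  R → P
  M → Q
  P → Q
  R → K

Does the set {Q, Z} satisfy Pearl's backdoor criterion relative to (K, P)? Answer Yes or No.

No

Backdoor paths from K to P (paths whose first edge points into K):
  P1: K <- R <- M -> Q <- P
  P2: K <- R -> P
Condition 1 (no descendant of K in the set): FAILS — Q is a descendant of K.
Condition 2 (every backdoor path blocked by {Q, Z}):
  P1: open — collider(s) Q are conditioned on (or have a conditioned descendant) and no non-collider on the path is in the set.
  P2: open — no interior node is in the conditioning set.
{Q, Z} does not satisfy the backdoor criterion.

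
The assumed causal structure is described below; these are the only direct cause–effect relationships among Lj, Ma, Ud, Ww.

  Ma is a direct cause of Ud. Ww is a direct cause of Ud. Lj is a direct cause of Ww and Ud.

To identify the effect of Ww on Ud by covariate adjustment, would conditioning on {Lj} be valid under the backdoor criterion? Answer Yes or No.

Yes

Backdoor paths from Ww to Ud (paths whose first edge points into Ww):
  P1: Ww <- Lj -> Ud
Condition 1 (no descendant of Ww in the set): holds — descendants of Ww are {Ud}; none are in {Lj}.
Condition 2 (every backdoor path blocked by {Lj}):
  P1: blocked at fork node Lj ∈ conditioning set.
{Lj} satisfies the backdoor criterion.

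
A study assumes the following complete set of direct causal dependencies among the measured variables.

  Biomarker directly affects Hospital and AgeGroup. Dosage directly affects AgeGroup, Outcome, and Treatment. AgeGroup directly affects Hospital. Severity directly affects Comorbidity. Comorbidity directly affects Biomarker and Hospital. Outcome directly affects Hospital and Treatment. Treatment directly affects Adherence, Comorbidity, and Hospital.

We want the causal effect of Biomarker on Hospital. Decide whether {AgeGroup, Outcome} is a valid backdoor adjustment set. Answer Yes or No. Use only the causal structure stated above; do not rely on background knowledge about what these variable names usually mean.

Backdoor paths from Biomarker to Hospital (paths whose first edge points into Biomarker):
  P1: Biomarker <- Comorbidity <- Treatment <- Dosage -> Outcome -> Hospital
  P2: Biomarker <- Comorbidity <- Treatment <- Dosage -> AgeGroup -> Hospital
  P3: Biomarker <- Comorbidity <- Treatment <- Outcome <- Dosage -> AgeGroup -> Hospital
  P4: Biomarker <- Comorbidity <- Treatment <- Outcome -> Hospital
  P5: Biomarker <- Comorbidity <- Treatment -> Hospital
  P6: Biomarker <- Comorbidity -> Hospital
Condition 1 (no descendant of Biomarker in the set): FAILS — AgeGroup is a descendant of Biomarker.
Condition 2 (every backdoor path blocked by {AgeGroup, Outcome}):
  P1: blocked at chain node Outcome ∈ conditioning set.
  P2: blocked at chain node AgeGroup ∈ conditioning set.
  P3: blocked at chain node Outcome ∈ conditioning set.
  P4: blocked at fork node Outcome ∈ conditioning set.
  P5: open — no interior node is in the conditioning set.
  P6: open — no interior node is in the conditioning set.
{AgeGroup, Outcome} does not satisfy the backdoor criterion.

No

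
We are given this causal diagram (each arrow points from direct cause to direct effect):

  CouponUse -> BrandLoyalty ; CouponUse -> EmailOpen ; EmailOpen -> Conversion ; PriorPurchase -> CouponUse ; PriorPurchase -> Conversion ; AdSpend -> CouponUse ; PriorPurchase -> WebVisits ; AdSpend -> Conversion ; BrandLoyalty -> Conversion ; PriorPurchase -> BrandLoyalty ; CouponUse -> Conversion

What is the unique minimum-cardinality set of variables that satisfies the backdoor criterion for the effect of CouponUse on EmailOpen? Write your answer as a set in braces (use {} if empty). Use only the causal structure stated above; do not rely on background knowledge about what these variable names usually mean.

{}

Variables eligible for adjustment (non-descendants of CouponUse, excluding CouponUse and EmailOpen): {AdSpend, PriorPurchase, WebVisits}.
Backdoor paths from CouponUse to EmailOpen:
  P1: CouponUse <- AdSpend -> Conversion <- EmailOpen
  P2: CouponUse <- PriorPurchase -> BrandLoyalty -> Conversion <- EmailOpen
  P3: CouponUse <- PriorPurchase -> Conversion <- EmailOpen
Each backdoor path contains an unconditioned collider, so every path is already blocked with the empty conditioning set:
  P1: blocked at collider Conversion (neither it nor any descendant is in the conditioning set).
  P2: blocked at collider Conversion (neither it nor any descendant is in the conditioning set).
  P3: blocked at collider Conversion (neither it nor any descendant is in the conditioning set).
The empty set is therefore the unique smallest valid set.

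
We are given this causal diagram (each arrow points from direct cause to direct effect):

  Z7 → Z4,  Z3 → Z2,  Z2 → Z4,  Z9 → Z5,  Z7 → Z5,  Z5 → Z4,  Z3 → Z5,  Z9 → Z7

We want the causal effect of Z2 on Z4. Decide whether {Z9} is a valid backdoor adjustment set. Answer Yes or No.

No

Backdoor paths from Z2 to Z4 (paths whose first edge points into Z2):
  P1: Z2 <- Z3 -> Z5 <- Z9 -> Z7 -> Z4
  P2: Z2 <- Z3 -> Z5 <- Z7 -> Z4
  P3: Z2 <- Z3 -> Z5 -> Z4
Condition 1 (no descendant of Z2 in the set): holds — descendants of Z2 are {Z4}; none are in {Z9}.
Condition 2 (every backdoor path blocked by {Z9}):
  P1: blocked at collider Z5 (neither it nor any descendant is in the conditioning set).
  P2: blocked at collider Z5 (neither it nor any descendant is in the conditioning set).
  P3: open — no interior node is in the conditioning set.
{Z9} does not satisfy the backdoor criterion.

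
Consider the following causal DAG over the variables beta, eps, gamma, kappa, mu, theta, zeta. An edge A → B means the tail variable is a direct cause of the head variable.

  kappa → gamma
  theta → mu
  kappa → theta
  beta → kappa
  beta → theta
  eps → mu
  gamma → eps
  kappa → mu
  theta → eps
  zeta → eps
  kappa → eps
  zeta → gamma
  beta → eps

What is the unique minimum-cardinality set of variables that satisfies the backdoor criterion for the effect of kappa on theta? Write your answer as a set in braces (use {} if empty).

Variables eligible for adjustment (non-descendants of kappa, excluding kappa and theta): {beta, zeta}.
Backdoor paths from kappa to theta:
  P1: kappa <- beta -> theta
  P2: kappa <- beta -> eps <- theta
  P3: kappa <- beta -> eps -> mu <- theta
The empty set is not sufficient: P1 (kappa <- beta -> theta) has no collider blocking it and no conditioned non-collider, so it is open.
Try {beta}:
  P1: blocked at fork node beta ∈ conditioning set.
  P2: blocked at fork node beta ∈ conditioning set.
  P3: blocked at fork node beta ∈ conditioning set.
{beta} contains no descendant of kappa and blocks every backdoor path.
No other singleton works — e.g. {zeta} leaves P1 open — so {beta} is the unique smallest valid adjustment set.

{beta}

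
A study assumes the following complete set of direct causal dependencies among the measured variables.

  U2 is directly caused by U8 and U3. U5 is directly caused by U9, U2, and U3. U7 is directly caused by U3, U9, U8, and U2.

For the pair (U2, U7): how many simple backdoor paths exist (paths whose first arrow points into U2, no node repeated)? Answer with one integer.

3

A backdoor path from U2 to U7 is any simple undirected path whose first edge points into U2 (i.e. leaves U2 via a parent).
Parents of U2: {U3, U8}.
Enumerating:
  P1: U2 <- U8 -> U7
  P2: U2 <- U3 -> U7
  P3: U2 <- U3 -> U5 <- U9 -> U7
That exhausts the simple backdoor paths. Count: 3.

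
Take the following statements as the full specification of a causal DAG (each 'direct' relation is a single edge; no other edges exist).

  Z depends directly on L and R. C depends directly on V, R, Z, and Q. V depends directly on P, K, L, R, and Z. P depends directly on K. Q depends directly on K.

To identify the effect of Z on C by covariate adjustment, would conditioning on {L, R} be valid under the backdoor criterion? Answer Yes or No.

Backdoor paths from Z to C (paths whose first edge points into Z):
  P1: Z <- R -> V <- K -> Q -> C
  P2: Z <- R -> V <- P <- K -> Q -> C
  P3: Z <- R -> V -> C
  P4: Z <- R -> C
  P5: Z <- L -> V <- R -> C
  P6: Z <- L -> V <- K -> Q -> C
  P7: Z <- L -> V <- P <- K -> Q -> C
  P8: Z <- L -> V -> C
Condition 1 (no descendant of Z in the set): holds — descendants of Z are {C, V}; none are in {L, R}.
Condition 2 (every backdoor path blocked by {L, R}):
  P1: blocked at fork node R ∈ conditioning set.
  P2: blocked at fork node R ∈ conditioning set.
  P3: blocked at fork node R ∈ conditioning set.
  P4: blocked at fork node R ∈ conditioning set.
  P5: blocked at fork node L ∈ conditioning set.
  P6: blocked at fork node L ∈ conditioning set.
  P7: blocked at fork node L ∈ conditioning set.
  P8: blocked at fork node L ∈ conditioning set.
{L, R} satisfies the backdoor criterion.

Yes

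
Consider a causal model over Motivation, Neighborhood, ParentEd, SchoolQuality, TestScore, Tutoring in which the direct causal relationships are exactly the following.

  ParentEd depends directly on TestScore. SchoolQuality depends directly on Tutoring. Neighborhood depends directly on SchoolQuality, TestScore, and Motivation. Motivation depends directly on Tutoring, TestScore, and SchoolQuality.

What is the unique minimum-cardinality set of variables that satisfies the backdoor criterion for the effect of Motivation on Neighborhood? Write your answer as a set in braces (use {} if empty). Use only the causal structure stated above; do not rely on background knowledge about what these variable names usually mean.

Variables eligible for adjustment (non-descendants of Motivation, excluding Motivation and Neighborhood): {ParentEd, SchoolQuality, TestScore, Tutoring}.
Backdoor paths from Motivation to Neighborhood:
  P1: Motivation <- TestScore -> Neighborhood
  P2: Motivation <- Tutoring -> SchoolQuality -> Neighborhood
  P3: Motivation <- SchoolQuality -> Neighborhood
The empty set is not sufficient: P1 (Motivation <- TestScore -> Neighborhood) has no collider blocking it and no conditioned non-collider, so it is open.
Try {SchoolQuality, TestScore}:
  P1: blocked at fork node TestScore ∈ conditioning set.
  P2: blocked at chain node SchoolQuality ∈ conditioning set.
  P3: blocked at fork node SchoolQuality ∈ conditioning set.
{SchoolQuality, TestScore} contains no descendant of Motivation and blocks every backdoor path.
Every element of {SchoolQuality, TestScore} is needed (dropping SchoolQuality leaves P2 open; dropping TestScore leaves P1 open), so no proper subset is valid.
Among all size-2 subsets of the eligible variables, only {SchoolQuality, TestScore} blocks every backdoor path, so it is the unique smallest valid adjustment set.

{SchoolQuality, TestScore}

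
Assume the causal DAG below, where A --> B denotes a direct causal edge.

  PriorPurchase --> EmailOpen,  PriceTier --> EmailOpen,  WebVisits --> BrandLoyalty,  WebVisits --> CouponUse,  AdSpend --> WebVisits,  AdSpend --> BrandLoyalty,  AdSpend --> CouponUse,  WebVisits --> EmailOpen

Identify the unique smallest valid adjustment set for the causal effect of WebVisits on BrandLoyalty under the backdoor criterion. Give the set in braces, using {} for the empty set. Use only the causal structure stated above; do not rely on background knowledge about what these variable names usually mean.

{AdSpend}

Variables eligible for adjustment (non-descendants of WebVisits, excluding WebVisits and BrandLoyalty): {AdSpend, PriceTier, PriorPurchase}.
Backdoor paths from WebVisits to BrandLoyalty:
  P1: WebVisits <- AdSpend -> BrandLoyalty
The empty set is not sufficient: P1 (WebVisits <- AdSpend -> BrandLoyalty) has no collider blocking it and no conditioned non-collider, so it is open.
Try {AdSpend}:
  P1: blocked at fork node AdSpend ∈ conditioning set.
{AdSpend} contains no descendant of WebVisits and blocks every backdoor path.
No other singleton works — e.g. {PriorPurchase} leaves P1 open — so {AdSpend} is the unique smallest valid adjustment set.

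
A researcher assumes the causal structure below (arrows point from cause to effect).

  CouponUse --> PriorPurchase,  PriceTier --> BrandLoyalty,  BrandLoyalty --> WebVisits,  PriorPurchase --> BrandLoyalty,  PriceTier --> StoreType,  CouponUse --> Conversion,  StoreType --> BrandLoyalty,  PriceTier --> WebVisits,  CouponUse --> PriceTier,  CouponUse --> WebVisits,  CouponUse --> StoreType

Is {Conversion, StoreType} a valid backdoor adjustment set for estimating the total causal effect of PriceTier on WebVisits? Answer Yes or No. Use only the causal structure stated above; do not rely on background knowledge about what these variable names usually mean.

Backdoor paths from PriceTier to WebVisits (paths whose first edge points into PriceTier):
  P1: PriceTier <- CouponUse -> PriorPurchase -> BrandLoyalty -> WebVisits
  P2: PriceTier <- CouponUse -> StoreType -> BrandLoyalty -> WebVisits
  P3: PriceTier <- CouponUse -> WebVisits
Condition 1 (no descendant of PriceTier in the set): FAILS — StoreType is a descendant of PriceTier.
Condition 2 (every backdoor path blocked by {Conversion, StoreType}):
  P1: open — no interior node is in the conditioning set.
  P2: blocked at chain node StoreType ∈ conditioning set.
  P3: open — no interior node is in the conditioning set.
{Conversion, StoreType} does not satisfy the backdoor criterion.

No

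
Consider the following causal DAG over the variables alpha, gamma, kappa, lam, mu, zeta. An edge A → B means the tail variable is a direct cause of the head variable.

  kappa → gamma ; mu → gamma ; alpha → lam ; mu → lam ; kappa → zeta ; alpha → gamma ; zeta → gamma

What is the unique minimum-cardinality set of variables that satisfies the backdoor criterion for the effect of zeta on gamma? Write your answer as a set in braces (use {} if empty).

{kappa}

Variables eligible for adjustment (non-descendants of zeta, excluding zeta and gamma): {alpha, kappa, lam, mu}.
Backdoor paths from zeta to gamma:
  P1: zeta <- kappa -> gamma
The empty set is not sufficient: P1 (zeta <- kappa -> gamma) has no collider blocking it and no conditioned non-collider, so it is open.
Try {kappa}:
  P1: blocked at fork node kappa ∈ conditioning set.
{kappa} contains no descendant of zeta and blocks every backdoor path.
No other singleton works — e.g. {mu} leaves P1 open — so {kappa} is the unique smallest valid adjustment set.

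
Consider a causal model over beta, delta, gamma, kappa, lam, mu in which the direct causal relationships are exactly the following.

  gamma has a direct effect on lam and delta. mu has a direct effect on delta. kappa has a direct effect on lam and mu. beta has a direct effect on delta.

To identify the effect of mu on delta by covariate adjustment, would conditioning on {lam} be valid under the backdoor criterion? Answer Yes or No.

No

Backdoor paths from mu to delta (paths whose first edge points into mu):
  P1: mu <- kappa -> lam <- gamma -> delta
Condition 1 (no descendant of mu in the set): holds — descendants of mu are {delta}; none are in {lam}.
Condition 2 (every backdoor path blocked by {lam}):
  P1: open — collider(s) lam are conditioned on (or have a conditioned descendant) and no non-collider on the path is in the set.
{lam} does not satisfy the backdoor criterion.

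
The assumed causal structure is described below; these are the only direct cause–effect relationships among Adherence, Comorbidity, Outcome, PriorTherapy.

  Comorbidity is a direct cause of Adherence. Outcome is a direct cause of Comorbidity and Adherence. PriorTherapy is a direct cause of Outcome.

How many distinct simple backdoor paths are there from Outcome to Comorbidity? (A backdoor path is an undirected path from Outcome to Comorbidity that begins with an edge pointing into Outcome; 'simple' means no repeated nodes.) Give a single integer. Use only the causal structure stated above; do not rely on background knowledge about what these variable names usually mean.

A backdoor path from Outcome to Comorbidity is any simple undirected path whose first edge points into Outcome (i.e. leaves Outcome via a parent).
Parents of Outcome: {PriorTherapy}.
No simple path from any parent of Outcome reaches Comorbidity without revisiting Outcome, so there are no backdoor paths.

0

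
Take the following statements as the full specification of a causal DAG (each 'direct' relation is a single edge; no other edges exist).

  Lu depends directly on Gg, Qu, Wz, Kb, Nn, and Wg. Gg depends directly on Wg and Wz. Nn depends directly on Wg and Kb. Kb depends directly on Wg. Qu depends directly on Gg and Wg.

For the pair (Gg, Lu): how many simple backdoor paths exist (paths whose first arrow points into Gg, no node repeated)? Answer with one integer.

A backdoor path from Gg to Lu is any simple undirected path whose first edge points into Gg (i.e. leaves Gg via a parent).
Parents of Gg: {Wg, Wz}.
Enumerating:
  P1: Gg <- Wg -> Kb -> Nn -> Lu
  P2: Gg <- Wg -> Kb -> Lu
  P3: Gg <- Wg -> Nn <- Kb -> Lu
  P4: Gg <- Wg -> Nn -> Lu
  P5: Gg <- Wg -> Qu -> Lu
  P6: Gg <- Wg -> Lu
  P7: Gg <- Wz -> Lu
That exhausts the simple backdoor paths. Count: 7.

7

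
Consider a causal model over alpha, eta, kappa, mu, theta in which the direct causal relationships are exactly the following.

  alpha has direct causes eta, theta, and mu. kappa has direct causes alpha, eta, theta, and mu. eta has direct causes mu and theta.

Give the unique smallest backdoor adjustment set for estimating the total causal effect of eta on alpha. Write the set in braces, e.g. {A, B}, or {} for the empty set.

{mu, theta}

Variables eligible for adjustment (non-descendants of eta, excluding eta and alpha): {mu, theta}.
Backdoor paths from eta to alpha:
  P1: eta <- theta -> alpha
  P2: eta <- theta -> kappa <- mu -> alpha
  P3: eta <- theta -> kappa <- alpha
  P4: eta <- mu -> alpha
  P5: eta <- mu -> kappa <- theta -> alpha
  P6: eta <- mu -> kappa <- alpha
The empty set is not sufficient: P1 (eta <- theta -> alpha) has no collider blocking it and no conditioned non-collider, so it is open.
Try {mu, theta}:
  P1: blocked at fork node theta ∈ conditioning set.
  P2: blocked at fork node theta ∈ conditioning set.
  P3: blocked at fork node theta ∈ conditioning set.
  P4: blocked at fork node mu ∈ conditioning set.
  P5: blocked at fork node mu ∈ conditioning set.
  P6: blocked at fork node mu ∈ conditioning set.
{mu, theta} contains no descendant of eta and blocks every backdoor path.
Every element of {mu, theta} is needed (dropping mu leaves P4 open; dropping theta leaves P1 open), so no proper subset is valid.
Among all size-2 subsets of the eligible variables, only {mu, theta} blocks every backdoor path, so it is the unique smallest valid adjustment set.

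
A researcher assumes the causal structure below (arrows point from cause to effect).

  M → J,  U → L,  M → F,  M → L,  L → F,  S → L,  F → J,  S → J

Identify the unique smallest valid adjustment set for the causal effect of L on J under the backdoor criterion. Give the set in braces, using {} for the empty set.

Variables eligible for adjustment (non-descendants of L, excluding L and J): {M, S, U}.
Backdoor paths from L to J:
  P1: L <- S -> J
  P2: L <- M -> F -> J
  P3: L <- M -> J
The empty set is not sufficient: P1 (L <- S -> J) has no collider blocking it and no conditioned non-collider, so it is open.
Try {M, S}:
  P1: blocked at fork node S ∈ conditioning set.
  P2: blocked at fork node M ∈ conditioning set.
  P3: blocked at fork node M ∈ conditioning set.
{M, S} contains no descendant of L and blocks every backdoor path.
Every element of {M, S} is needed (dropping M leaves P2 open; dropping S leaves P1 open), so no proper subset is valid.
Among all size-2 subsets of the eligible variables, only {M, S} blocks every backdoor path, so it is the unique smallest valid adjustment set.

{M, S}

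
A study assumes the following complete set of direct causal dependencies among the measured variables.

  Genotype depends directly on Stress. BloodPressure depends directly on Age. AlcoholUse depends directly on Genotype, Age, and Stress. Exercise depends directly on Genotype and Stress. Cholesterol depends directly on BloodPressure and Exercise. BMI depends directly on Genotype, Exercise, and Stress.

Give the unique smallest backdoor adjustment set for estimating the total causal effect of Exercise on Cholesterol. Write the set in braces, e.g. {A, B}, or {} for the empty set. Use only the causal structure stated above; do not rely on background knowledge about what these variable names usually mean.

Variables eligible for adjustment (non-descendants of Exercise, excluding Exercise and Cholesterol): {Age, AlcoholUse, BloodPressure, Genotype, Stress}.
Backdoor paths from Exercise to Cholesterol:
  P1: Exercise <- Stress -> Genotype -> AlcoholUse <- Age -> BloodPressure -> Cholesterol
  P2: Exercise <- Stress -> AlcoholUse <- Age -> BloodPressure -> Cholesterol
  P3: Exercise <- Stress -> BMI <- Genotype -> AlcoholUse <- Age -> BloodPressure -> Cholesterol
  P4: Exercise <- Genotype <- Stress -> AlcoholUse <- Age -> BloodPressure -> Cholesterol
  P5: Exercise <- Genotype -> AlcoholUse <- Age -> BloodPressure -> Cholesterol
  P6: Exercise <- Genotype -> BMI <- Stress -> AlcoholUse <- Age -> BloodPressure -> Cholesterol
Each backdoor path contains an unconditioned collider, so every path is already blocked with the empty conditioning set:
  P1: blocked at collider AlcoholUse (neither it nor any descendant is in the conditioning set).
  P2: blocked at collider AlcoholUse (neither it nor any descendant is in the conditioning set).
  P3: blocked at collider BMI (neither it nor any descendant is in the conditioning set).
  P4: blocked at collider AlcoholUse (neither it nor any descendant is in the conditioning set).
  P5: blocked at collider AlcoholUse (neither it nor any descendant is in the conditioning set).
  P6: blocked at collider BMI (neither it nor any descendant is in the conditioning set).
The empty set is therefore the unique smallest valid set.

{}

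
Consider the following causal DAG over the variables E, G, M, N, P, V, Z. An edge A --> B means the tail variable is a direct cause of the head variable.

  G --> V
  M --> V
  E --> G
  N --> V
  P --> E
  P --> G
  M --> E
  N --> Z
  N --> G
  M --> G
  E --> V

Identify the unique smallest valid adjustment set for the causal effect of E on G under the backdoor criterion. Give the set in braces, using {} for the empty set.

Variables eligible for adjustment (non-descendants of E, excluding E and G): {M, N, P, Z}.
Backdoor paths from E to G:
  P1: E <- P -> G
  P2: E <- M -> G
  P3: E <- M -> V <- N -> G
  P4: E <- M -> V <- G
The empty set is not sufficient: P1 (E <- P -> G) has no collider blocking it and no conditioned non-collider, so it is open.
Try {M, P}:
  P1: blocked at fork node P ∈ conditioning set.
  P2: blocked at fork node M ∈ conditioning set.
  P3: blocked at fork node M ∈ conditioning set.
  P4: blocked at fork node M ∈ conditioning set.
{M, P} contains no descendant of E and blocks every backdoor path.
Every element of {M, P} is needed (dropping M leaves P2 open; dropping P leaves P1 open), so no proper subset is valid.
Among all size-2 subsets of the eligible variables, only {M, P} blocks every backdoor path, so it is the unique smallest valid adjustment set.

{M, P}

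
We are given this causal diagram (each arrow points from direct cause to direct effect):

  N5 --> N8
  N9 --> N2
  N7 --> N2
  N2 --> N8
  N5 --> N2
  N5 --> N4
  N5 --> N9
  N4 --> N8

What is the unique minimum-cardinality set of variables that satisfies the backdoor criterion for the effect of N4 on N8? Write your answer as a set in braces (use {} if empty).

Variables eligible for adjustment (non-descendants of N4, excluding N4 and N8): {N2, N5, N7, N9}.
Backdoor paths from N4 to N8:
  P1: N4 <- N5 -> N9 -> N2 -> N8
  P2: N4 <- N5 -> N2 -> N8
  P3: N4 <- N5 -> N8
The empty set is not sufficient: P1 (N4 <- N5 -> N9 -> N2 -> N8) has no collider blocking it and no conditioned non-collider, so it is open.
Try {N5}:
  P1: blocked at fork node N5 ∈ conditioning set.
  P2: blocked at fork node N5 ∈ conditioning set.
  P3: blocked at fork node N5 ∈ conditioning set.
{N5} contains no descendant of N4 and blocks every backdoor path.
No other singleton works — e.g. {N9} leaves P2 open — so {N5} is the unique smallest valid adjustment set.

{N5}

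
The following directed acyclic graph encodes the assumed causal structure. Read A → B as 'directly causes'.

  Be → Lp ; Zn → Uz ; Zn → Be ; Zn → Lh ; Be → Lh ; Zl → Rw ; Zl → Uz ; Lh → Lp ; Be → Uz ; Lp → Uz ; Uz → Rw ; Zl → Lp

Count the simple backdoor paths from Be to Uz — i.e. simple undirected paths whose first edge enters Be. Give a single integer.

A backdoor path from Be to Uz is any simple undirected path whose first edge points into Be (i.e. leaves Be via a parent).
Parents of Be: {Zn}.
Enumerating:
  P1: Be <- Zn -> Lh -> Lp <- Zl -> Uz
  P2: Be <- Zn -> Lh -> Lp <- Zl -> Rw <- Uz
  P3: Be <- Zn -> Lh -> Lp -> Uz
  P4: Be <- Zn -> Uz
That exhausts the simple backdoor paths. Count: 4.

4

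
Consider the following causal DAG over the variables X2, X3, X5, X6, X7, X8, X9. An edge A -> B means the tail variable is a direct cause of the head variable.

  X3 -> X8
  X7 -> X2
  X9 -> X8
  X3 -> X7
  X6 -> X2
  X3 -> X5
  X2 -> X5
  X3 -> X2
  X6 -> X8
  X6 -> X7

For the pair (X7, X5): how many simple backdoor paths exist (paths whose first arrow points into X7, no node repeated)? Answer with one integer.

7

A backdoor path from X7 to X5 is any simple undirected path whose first edge points into X7 (i.e. leaves X7 via a parent).
Parents of X7: {X3, X6}.
Enumerating:
  P1: X7 <- X6 -> X2 <- X3 -> X5
  P2: X7 <- X6 -> X2 -> X5
  P3: X7 <- X6 -> X8 <- X3 -> X2 -> X5
  P4: X7 <- X6 -> X8 <- X3 -> X5
  P5: X7 <- X3 -> X2 -> X5
  P6: X7 <- X3 -> X8 <- X6 -> X2 -> X5
  P7: X7 <- X3 -> X5
That exhausts the simple backdoor paths. Count: 7.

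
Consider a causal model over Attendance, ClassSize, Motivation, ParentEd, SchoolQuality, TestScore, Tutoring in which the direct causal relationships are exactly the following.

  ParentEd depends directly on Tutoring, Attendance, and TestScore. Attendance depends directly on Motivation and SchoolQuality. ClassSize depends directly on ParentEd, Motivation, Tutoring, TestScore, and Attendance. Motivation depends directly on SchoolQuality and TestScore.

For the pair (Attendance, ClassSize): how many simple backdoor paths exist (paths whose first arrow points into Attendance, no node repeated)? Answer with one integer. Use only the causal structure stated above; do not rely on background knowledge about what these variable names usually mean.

A backdoor path from Attendance to ClassSize is any simple undirected path whose first edge points into Attendance (i.e. leaves Attendance via a parent).
Parents of Attendance: {Motivation, SchoolQuality}.
Enumerating:
  P1: Attendance <- SchoolQuality -> Motivation <- TestScore -> ParentEd <- Tutoring -> ClassSize
  P2: Attendance <- SchoolQuality -> Motivation <- TestScore -> ParentEd -> ClassSize
  P3: Attendance <- SchoolQuality -> Motivation <- TestScore -> ClassSize
  P4: Attendance <- SchoolQuality -> Motivation -> ClassSize
  P5: Attendance <- Motivation <- TestScore -> ParentEd <- Tutoring -> ClassSize
  P6: Attendance <- Motivation <- TestScore -> ParentEd -> ClassSize
  P7: Attendance <- Motivation <- TestScore -> ClassSize
  P8: Attendance <- Motivation -> ClassSize
That exhausts the simple backdoor paths. Count: 8.

8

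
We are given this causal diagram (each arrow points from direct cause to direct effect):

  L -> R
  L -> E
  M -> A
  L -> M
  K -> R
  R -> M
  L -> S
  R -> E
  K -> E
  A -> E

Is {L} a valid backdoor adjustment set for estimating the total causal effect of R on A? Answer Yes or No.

Yes

Backdoor paths from R to A (paths whose first edge points into R):
  P1: R <- K -> E <- L -> M -> A
  P2: R <- K -> E <- A
  P3: R <- L -> M -> A
  P4: R <- L -> E <- A
Condition 1 (no descendant of R in the set): holds — descendants of R are {A, E, M}; none are in {L}.
Condition 2 (every backdoor path blocked by {L}):
  P1: blocked at collider E (neither it nor any descendant is in the conditioning set).
  P2: blocked at collider E (neither it nor any descendant is in the conditioning set).
  P3: blocked at fork node L ∈ conditioning set.
  P4: blocked at fork node L ∈ conditioning set.
{L} satisfies the backdoor criterion.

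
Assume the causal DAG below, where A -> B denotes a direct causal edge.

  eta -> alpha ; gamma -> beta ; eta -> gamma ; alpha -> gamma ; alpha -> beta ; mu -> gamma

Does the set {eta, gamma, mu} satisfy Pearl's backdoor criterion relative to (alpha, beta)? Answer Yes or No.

No

Backdoor paths from alpha to beta (paths whose first edge points into alpha):
  P1: alpha <- eta -> gamma -> beta
Condition 1 (no descendant of alpha in the set): FAILS — gamma is a descendant of alpha.
Condition 2 (every backdoor path blocked by {eta, gamma, mu}):
  P1: blocked at fork node eta ∈ conditioning set.
{eta, gamma, mu} does not satisfy the backdoor criterion.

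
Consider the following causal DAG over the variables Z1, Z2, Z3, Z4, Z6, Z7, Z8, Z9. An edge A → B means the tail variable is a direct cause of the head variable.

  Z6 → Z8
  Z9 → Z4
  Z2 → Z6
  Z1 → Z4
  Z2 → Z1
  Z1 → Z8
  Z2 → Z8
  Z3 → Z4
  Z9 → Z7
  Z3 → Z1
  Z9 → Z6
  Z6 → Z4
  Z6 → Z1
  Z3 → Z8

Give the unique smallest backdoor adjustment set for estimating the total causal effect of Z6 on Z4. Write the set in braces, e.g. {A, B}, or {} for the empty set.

Variables eligible for adjustment (non-descendants of Z6, excluding Z6 and Z4): {Z2, Z3, Z7, Z9}.
Backdoor paths from Z6 to Z4:
  P1: Z6 <- Z9 -> Z4
  P2: Z6 <- Z2 -> Z1 <- Z3 -> Z4
  P3: Z6 <- Z2 -> Z1 -> Z8 <- Z3 -> Z4
  P4: Z6 <- Z2 -> Z1 -> Z4
  P5: Z6 <- Z2 -> Z8 <- Z3 -> Z1 -> Z4
  P6: Z6 <- Z2 -> Z8 <- Z3 -> Z4
  P7: Z6 <- Z2 -> Z8 <- Z1 <- Z3 -> Z4
  P8: Z6 <- Z2 -> Z8 <- Z1 -> Z4
The empty set is not sufficient: P1 (Z6 <- Z9 -> Z4) has no collider blocking it and no conditioned non-collider, so it is open.
Try {Z2, Z9}:
  P1: blocked at fork node Z9 ∈ conditioning set.
  P2: blocked at fork node Z2 ∈ conditioning set.
  P3: blocked at fork node Z2 ∈ conditioning set.
  P4: blocked at fork node Z2 ∈ conditioning set.
  P5: blocked at fork node Z2 ∈ conditioning set.
  P6: blocked at fork node Z2 ∈ conditioning set.
  P7: blocked at fork node Z2 ∈ conditioning set.
  P8: blocked at fork node Z2 ∈ conditioning set.
{Z2, Z9} contains no descendant of Z6 and blocks every backdoor path.
Every element of {Z2, Z9} is needed (dropping Z2 leaves P4 open; dropping Z9 leaves P1 open), so no proper subset is valid.
Among all size-2 subsets of the eligible variables, only {Z2, Z9} blocks every backdoor path, so it is the unique smallest valid adjustment set.

{Z2, Z9}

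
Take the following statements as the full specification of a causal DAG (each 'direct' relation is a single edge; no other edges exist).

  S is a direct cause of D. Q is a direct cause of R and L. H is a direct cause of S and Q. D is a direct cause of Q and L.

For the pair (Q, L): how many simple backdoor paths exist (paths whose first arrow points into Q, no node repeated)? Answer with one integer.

2

A backdoor path from Q to L is any simple undirected path whose first edge points into Q (i.e. leaves Q via a parent).
Parents of Q: {D, H}.
Enumerating:
  P1: Q <- H -> S -> D -> L
  P2: Q <- D -> L
That exhausts the simple backdoor paths. Count: 2.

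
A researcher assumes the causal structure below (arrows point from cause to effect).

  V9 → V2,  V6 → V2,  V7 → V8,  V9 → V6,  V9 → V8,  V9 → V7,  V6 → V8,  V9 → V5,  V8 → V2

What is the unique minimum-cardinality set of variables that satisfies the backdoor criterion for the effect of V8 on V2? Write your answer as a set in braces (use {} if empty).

{V6, V9}

Variables eligible for adjustment (non-descendants of V8, excluding V8 and V2): {V5, V6, V7, V9}.
Backdoor paths from V8 to V2:
  P1: V8 <- V9 -> V6 -> V2
  P2: V8 <- V9 -> V2
  P3: V8 <- V6 <- V9 -> V2
  P4: V8 <- V6 -> V2
  P5: V8 <- V7 <- V9 -> V6 -> V2
  P6: V8 <- V7 <- V9 -> V2
The empty set is not sufficient: P1 (V8 <- V9 -> V6 -> V2) has no collider blocking it and no conditioned non-collider, so it is open.
Try {V6, V9}:
  P1: blocked at fork node V9 ∈ conditioning set.
  P2: blocked at fork node V9 ∈ conditioning set.
  P3: blocked at chain node V6 ∈ conditioning set.
  P4: blocked at fork node V6 ∈ conditioning set.
  P5: blocked at fork node V9 ∈ conditioning set.
  P6: blocked at fork node V9 ∈ conditioning set.
{V6, V9} contains no descendant of V8 and blocks every backdoor path.
Every element of {V6, V9} is needed (dropping V6 leaves P4 open; dropping V9 leaves P2 open), so no proper subset is valid.
Among all size-2 subsets of the eligible variables, only {V6, V9} blocks every backdoor path, so it is the unique smallest valid adjustment set.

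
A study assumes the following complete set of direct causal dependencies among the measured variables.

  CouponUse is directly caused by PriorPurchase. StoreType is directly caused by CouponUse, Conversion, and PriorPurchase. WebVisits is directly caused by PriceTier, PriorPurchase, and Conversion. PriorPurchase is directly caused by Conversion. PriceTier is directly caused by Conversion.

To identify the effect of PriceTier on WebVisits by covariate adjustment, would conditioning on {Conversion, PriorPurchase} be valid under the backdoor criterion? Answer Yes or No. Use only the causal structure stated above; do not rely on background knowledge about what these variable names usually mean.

Backdoor paths from PriceTier to WebVisits (paths whose first edge points into PriceTier):
  P1: PriceTier <- Conversion -> PriorPurchase -> WebVisits
  P2: PriceTier <- Conversion -> WebVisits
  P3: PriceTier <- Conversion -> StoreType <- PriorPurchase -> WebVisits
  P4: PriceTier <- Conversion -> StoreType <- CouponUse <- PriorPurchase -> WebVisits
Condition 1 (no descendant of PriceTier in the set): holds — descendants of PriceTier are {WebVisits}; none are in {Conversion, PriorPurchase}.
Condition 2 (every backdoor path blocked by {Conversion, PriorPurchase}):
  P1: blocked at fork node Conversion ∈ conditioning set.
  P2: blocked at fork node Conversion ∈ conditioning set.
  P3: blocked at fork node Conversion ∈ conditioning set.
  P4: blocked at fork node Conversion ∈ conditioning set.
{Conversion, PriorPurchase} satisfies the backdoor criterion.

Yes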